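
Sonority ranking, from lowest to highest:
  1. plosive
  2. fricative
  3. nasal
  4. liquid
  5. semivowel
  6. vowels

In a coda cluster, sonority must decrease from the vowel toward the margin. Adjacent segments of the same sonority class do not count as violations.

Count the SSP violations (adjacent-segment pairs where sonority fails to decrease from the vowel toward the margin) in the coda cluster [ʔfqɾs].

/ʔ/ — plosive, sonority 1.
/f/ — fricative, sonority 2.
/q/ — plosive, sonority 1.
/ɾ/ — liquid, sonority 4.
/s/ — fricative, sonority 2.
/ʔ/→/f/: 1→2 (does not fall) — violation.
/f/→/q/: 2→1 (falls) — ok.
/q/→/ɾ/: 1→4 (does not fall) — violation.
/ɾ/→/s/: 4→2 (falls) — ok.

2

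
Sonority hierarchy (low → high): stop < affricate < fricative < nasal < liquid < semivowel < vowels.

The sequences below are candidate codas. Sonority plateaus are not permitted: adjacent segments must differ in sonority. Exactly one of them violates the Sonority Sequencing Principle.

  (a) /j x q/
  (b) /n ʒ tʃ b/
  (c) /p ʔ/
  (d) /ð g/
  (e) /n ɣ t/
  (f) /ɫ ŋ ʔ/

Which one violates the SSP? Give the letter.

(a) sonority 6-3-1: well-formed.
(b) sonority 4-3-2-1: well-formed.
(c) sonority 1-1: ill-formed.
(d) sonority 3-1: well-formed.
(e) sonority 4-3-1: well-formed.
(f) sonority 5-4-1: well-formed.

c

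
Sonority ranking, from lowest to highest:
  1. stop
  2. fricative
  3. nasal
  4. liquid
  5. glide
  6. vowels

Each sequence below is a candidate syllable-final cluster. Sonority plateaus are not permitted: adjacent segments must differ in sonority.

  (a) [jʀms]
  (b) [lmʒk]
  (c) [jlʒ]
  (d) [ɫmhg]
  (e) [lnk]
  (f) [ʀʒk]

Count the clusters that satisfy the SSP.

6

(a) 5-4-3-2 → obeys
(b) 4-3-2-1 → obeys
(c) 5-4-2 → obeys
(d) 4-3-2-1 → obeys
(e) 4-3-1 → obeys
(f) 4-2-1 → obeys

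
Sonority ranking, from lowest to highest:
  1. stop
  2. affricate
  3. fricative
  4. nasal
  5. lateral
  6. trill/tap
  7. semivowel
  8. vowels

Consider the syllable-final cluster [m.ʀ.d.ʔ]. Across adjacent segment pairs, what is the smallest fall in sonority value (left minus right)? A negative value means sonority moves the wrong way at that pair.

-2

/m/ — nasal, sonority 4.
/ʀ/ — trill/tap, sonority 6.
/d/ — stop, sonority 1.
/ʔ/ — stop, sonority 1.
/m/→/ʀ/: change -2.
/ʀ/→/d/: change +5.
/d/→/ʔ/: change +0.
Minimum = -2.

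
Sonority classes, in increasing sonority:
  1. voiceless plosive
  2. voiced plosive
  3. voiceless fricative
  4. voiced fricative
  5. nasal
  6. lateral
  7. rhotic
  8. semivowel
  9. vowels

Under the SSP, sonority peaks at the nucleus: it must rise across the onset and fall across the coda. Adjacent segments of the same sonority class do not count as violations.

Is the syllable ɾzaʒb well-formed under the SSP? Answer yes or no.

Onset: /ɾ/ is a rhotic (sonority 7), /z/ is a voiced fricative (sonority 4); then the nucleus /a/ (sonority 9).
Onset profile 7-4-9 — does not rise throughout.
Coda: /ʒ/ is a voiced fricative (sonority 4), /b/ is a voiced plosive (sonority 2).
Coda profile 9-4-2 — falls from the nucleus.

no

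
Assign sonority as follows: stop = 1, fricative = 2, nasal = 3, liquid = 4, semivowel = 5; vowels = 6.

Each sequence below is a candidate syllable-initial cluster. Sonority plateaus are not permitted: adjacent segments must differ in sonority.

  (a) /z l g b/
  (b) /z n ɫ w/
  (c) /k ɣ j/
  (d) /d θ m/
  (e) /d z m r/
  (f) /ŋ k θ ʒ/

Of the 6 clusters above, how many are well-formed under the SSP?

(a) /z l g b/: profile 2-4-1-1 — violates.
(b) /z n ɫ w/: profile 2-3-4-5 — obeys.
(c) /k ɣ j/: profile 1-2-5 — obeys.
(d) /d θ m/: profile 1-2-3 — obeys.
(e) /d z m r/: profile 1-2-3-4 — obeys.
(f) /ŋ k θ ʒ/: profile 3-1-2-2 — violates.

4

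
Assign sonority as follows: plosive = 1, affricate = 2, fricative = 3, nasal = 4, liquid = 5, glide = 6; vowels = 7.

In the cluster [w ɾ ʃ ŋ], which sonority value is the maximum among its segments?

/w/ is a glide (sonority 6).
/ɾ/ is a liquid (sonority 5).
/ʃ/ is a fricative (sonority 3).
/ŋ/ is a nasal (sonority 4).
The maximum is 6.

6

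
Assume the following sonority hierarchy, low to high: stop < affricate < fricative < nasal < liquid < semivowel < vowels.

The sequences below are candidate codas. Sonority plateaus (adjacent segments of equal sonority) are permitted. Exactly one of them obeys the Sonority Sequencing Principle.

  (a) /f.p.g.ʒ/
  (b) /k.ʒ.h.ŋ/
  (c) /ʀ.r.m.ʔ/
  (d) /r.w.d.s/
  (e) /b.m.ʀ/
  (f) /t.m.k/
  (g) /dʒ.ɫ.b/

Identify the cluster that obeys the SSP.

(a) /f.p.g.ʒ/: profile 3-1-1-3 — violates.
(b) /k.ʒ.h.ŋ/: profile 1-3-3-4 — violates.
(c) /ʀ.r.m.ʔ/: profile 5-5-4-1 — obeys.
(d) /r.w.d.s/: profile 5-6-1-3 — violates.
(e) /b.m.ʀ/: profile 1-4-5 — violates.
(f) /t.m.k/: profile 1-4-1 — violates.
(g) /dʒ.ɫ.b/: profile 2-5-1 — violates.

c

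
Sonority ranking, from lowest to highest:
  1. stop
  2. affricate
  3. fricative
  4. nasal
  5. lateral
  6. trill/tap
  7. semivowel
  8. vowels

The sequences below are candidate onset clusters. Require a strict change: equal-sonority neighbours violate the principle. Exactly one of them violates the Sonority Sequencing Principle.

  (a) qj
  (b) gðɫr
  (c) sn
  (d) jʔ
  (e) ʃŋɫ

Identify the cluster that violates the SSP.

(a) sonority 1-7: well-formed.
(b) sonority 1-3-5-6: well-formed.
(c) sonority 3-4: well-formed.
(d) sonority 7-1: ill-formed.
(e) sonority 3-4-5: well-formed.

d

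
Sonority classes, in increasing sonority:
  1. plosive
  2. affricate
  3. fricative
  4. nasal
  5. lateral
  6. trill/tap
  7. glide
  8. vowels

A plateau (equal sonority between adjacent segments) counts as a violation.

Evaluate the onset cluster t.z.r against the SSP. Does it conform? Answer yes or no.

yes

/t/ — plosive, sonority 1.
/z/ — fricative, sonority 3.
/r/ — trill/tap, sonority 6.
The profile 1-3-6 strictly rises, so the onset cluster satisfies the SSP.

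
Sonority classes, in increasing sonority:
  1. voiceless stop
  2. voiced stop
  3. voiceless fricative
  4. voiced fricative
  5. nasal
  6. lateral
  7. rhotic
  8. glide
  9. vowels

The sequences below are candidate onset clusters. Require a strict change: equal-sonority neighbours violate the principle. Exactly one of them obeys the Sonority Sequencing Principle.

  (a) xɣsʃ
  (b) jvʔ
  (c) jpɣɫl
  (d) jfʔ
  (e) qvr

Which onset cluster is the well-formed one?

e

(a) xɣsʃ: profile 3-4-3-3 — violates.
(b) jvʔ: profile 8-4-1 — violates.
(c) jpɣɫl: profile 8-1-4-6-6 — violates.
(d) jfʔ: profile 8-3-1 — violates.
(e) qvr: profile 1-4-7 — obeys.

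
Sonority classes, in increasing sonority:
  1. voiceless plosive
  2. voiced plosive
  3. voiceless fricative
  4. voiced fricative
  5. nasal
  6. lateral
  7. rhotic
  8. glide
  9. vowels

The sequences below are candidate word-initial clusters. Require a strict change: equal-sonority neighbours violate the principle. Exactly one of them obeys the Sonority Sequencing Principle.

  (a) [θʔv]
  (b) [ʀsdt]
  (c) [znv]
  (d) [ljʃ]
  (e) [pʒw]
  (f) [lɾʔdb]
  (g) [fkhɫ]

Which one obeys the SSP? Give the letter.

(a) 3-1-4 → violates
(b) 7-3-2-1 → violates
(c) 4-5-4 → violates
(d) 6-8-3 → violates
(e) 1-4-8 → obeys
(f) 6-7-1-2-2 → violates
(g) 3-1-3-6 → violates

e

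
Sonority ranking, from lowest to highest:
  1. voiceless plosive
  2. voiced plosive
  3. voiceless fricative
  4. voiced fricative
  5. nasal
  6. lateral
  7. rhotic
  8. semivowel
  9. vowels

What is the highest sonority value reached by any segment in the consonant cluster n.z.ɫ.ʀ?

/n/ is a nasal (sonority 5).
/z/ is a voiced fricative (sonority 4).
/ɫ/ is a lateral (sonority 6).
/ʀ/ is a rhotic (sonority 7).
The maximum is 7.

7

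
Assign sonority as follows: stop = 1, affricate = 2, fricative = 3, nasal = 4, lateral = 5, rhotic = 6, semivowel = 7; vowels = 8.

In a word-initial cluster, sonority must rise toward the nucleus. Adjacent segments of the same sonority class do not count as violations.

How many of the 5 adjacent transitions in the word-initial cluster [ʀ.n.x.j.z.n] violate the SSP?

/ʀ/ is a rhotic (sonority 6).
/n/ is a nasal (sonority 4).
/x/ is a fricative (sonority 3).
/j/ is a semivowel (sonority 7).
/z/ is a fricative (sonority 3).
/n/ is a nasal (sonority 4).
/ʀ/→/n/: 6→4 (does not rise) — violation.
/n/→/x/: 4→3 (does not rise) — violation.
/x/→/j/: 3→7 (rises) — ok.
/j/→/z/: 7→3 (does not rise) — violation.
/z/→/n/: 3→4 (rises) — ok.

3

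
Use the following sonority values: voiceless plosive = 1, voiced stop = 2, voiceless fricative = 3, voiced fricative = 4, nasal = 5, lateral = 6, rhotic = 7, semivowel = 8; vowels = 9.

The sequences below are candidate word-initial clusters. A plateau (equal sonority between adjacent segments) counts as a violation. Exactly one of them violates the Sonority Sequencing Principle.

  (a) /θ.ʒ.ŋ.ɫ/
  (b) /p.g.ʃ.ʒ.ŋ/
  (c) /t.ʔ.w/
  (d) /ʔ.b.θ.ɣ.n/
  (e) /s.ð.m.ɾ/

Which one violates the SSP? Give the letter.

c

(a) /θ.ʒ.ŋ.ɫ/: profile 3-4-5-6 — obeys.
(b) /p.g.ʃ.ʒ.ŋ/: profile 1-2-3-4-5 — obeys.
(c) /t.ʔ.w/: profile 1-1-8 — violates.
(d) /ʔ.b.θ.ɣ.n/: profile 1-2-3-4-5 — obeys.
(e) /s.ð.m.ɾ/: profile 3-4-5-7 — obeys.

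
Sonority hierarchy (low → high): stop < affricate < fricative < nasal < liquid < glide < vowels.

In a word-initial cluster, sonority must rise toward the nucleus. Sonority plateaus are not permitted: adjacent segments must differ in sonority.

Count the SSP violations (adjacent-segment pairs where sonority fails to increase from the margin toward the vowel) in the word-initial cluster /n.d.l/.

1

/n/ is a nasal (sonority 4).
/d/ is a stop (sonority 1).
/l/ is a liquid (sonority 5).
/n/→/d/: 4→1 (does not rise) — violation.
/d/→/l/: 1→5 (rises) — ok.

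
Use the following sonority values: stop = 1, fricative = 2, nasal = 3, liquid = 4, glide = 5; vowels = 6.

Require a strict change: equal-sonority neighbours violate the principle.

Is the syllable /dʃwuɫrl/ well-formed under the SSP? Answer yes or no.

Onset: /d/ is a stop (sonority 1), /ʃ/ is a fricative (sonority 2), /w/ is a glide (sonority 5); then the nucleus /u/ (sonority 6).
Onset profile 1-2-5-6 — rises to the nucleus.
Coda: /ɫ/ is a liquid (sonority 4), /r/ is a liquid (sonority 4), /l/ is a liquid (sonority 4).
Coda profile 6-4-4-4 — does not strictly fall throughout.

no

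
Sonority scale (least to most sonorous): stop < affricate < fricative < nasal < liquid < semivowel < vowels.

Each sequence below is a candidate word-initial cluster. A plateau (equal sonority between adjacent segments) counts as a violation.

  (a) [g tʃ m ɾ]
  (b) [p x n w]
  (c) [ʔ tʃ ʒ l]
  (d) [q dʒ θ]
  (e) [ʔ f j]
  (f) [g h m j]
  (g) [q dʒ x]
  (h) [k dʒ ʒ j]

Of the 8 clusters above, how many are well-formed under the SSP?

(a) sonority 1-2-4-5: well-formed.
(b) sonority 1-3-4-6: well-formed.
(c) sonority 1-2-3-5: well-formed.
(d) sonority 1-2-3: well-formed.
(e) sonority 1-3-6: well-formed.
(f) sonority 1-3-4-6: well-formed.
(g) sonority 1-2-3: well-formed.
(h) sonority 1-2-3-6: well-formed.

8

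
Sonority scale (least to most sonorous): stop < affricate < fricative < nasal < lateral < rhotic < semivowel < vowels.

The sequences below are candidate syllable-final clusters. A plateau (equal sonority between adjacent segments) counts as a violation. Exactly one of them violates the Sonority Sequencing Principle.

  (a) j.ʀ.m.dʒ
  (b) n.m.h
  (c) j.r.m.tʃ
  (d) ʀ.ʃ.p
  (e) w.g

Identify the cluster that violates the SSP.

(a) sonority 7-6-4-2: well-formed.
(b) sonority 4-4-3: ill-formed.
(c) sonority 7-6-4-2: well-formed.
(d) sonority 6-3-1: well-formed.
(e) sonority 7-1: well-formed.

b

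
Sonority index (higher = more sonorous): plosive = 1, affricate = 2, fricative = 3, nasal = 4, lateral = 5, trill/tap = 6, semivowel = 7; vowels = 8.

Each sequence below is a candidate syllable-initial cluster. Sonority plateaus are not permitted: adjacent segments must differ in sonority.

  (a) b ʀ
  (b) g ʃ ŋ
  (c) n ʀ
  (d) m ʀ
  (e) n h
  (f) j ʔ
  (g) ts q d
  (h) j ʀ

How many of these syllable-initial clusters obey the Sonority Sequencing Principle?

(a) sonority 1-6: well-formed.
(b) sonority 1-3-4: well-formed.
(c) sonority 4-6: well-formed.
(d) sonority 4-6: well-formed.
(e) sonority 4-3: ill-formed.
(f) sonority 7-1: ill-formed.
(g) sonority 2-1-1: ill-formed.
(h) sonority 7-6: ill-formed.

4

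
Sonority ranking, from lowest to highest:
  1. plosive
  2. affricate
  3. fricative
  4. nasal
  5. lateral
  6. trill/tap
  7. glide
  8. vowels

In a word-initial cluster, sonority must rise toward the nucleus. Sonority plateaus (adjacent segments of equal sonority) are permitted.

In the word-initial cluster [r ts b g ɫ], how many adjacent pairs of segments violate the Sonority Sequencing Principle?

/r/ is a trill/tap (sonority 6).
/ts/ is an affricate (sonority 2).
/b/ is a plosive (sonority 1).
/g/ is a plosive (sonority 1).
/ɫ/ is a lateral (sonority 5).
/r/→/ts/: 6→2 (does not rise) — violation.
/ts/→/b/: 2→1 (does not rise) — violation.
/b/→/g/: 1→1 (plateau, allowed) — ok.
/g/→/ɫ/: 1→5 (rises) — ok.

2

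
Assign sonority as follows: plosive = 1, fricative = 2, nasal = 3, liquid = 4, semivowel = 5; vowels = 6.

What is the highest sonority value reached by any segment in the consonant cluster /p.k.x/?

/p/ — plosive, sonority 1.
/k/ — plosive, sonority 1.
/x/ — fricative, sonority 2.
The maximum is 2.

2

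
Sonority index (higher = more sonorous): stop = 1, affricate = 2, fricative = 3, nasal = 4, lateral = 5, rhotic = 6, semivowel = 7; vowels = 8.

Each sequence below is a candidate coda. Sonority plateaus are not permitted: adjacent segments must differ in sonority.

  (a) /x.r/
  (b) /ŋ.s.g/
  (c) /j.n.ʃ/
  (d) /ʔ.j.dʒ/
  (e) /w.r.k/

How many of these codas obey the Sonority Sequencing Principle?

3

(a) 3-6 → violates
(b) 4-3-1 → obeys
(c) 7-4-3 → obeys
(d) 1-7-2 → violates
(e) 7-6-1 → obeys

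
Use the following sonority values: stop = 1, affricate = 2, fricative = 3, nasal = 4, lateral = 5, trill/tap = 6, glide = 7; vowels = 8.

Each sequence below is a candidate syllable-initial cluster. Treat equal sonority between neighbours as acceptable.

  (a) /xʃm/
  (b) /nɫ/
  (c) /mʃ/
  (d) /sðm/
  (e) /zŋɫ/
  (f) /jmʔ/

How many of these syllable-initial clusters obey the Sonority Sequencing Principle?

(a) /xʃm/: profile 3-3-4 — obeys.
(b) /nɫ/: profile 4-5 — obeys.
(c) /mʃ/: profile 4-3 — violates.
(d) /sðm/: profile 3-3-4 — obeys.
(e) /zŋɫ/: profile 3-4-5 — obeys.
(f) /jmʔ/: profile 7-4-1 — violates.

4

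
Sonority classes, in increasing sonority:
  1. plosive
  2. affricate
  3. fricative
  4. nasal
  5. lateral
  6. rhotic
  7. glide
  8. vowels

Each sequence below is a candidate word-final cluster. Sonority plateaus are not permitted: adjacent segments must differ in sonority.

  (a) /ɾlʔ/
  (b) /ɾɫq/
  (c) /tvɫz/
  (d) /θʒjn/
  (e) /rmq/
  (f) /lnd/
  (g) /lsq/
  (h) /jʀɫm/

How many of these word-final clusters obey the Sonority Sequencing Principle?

(a) sonority 6-5-1: well-formed.
(b) sonority 6-5-1: well-formed.
(c) sonority 1-3-5-3: ill-formed.
(d) sonority 3-3-7-4: ill-formed.
(e) sonority 6-4-1: well-formed.
(f) sonority 5-4-1: well-formed.
(g) sonority 5-3-1: well-formed.
(h) sonority 7-6-5-4: well-formed.

6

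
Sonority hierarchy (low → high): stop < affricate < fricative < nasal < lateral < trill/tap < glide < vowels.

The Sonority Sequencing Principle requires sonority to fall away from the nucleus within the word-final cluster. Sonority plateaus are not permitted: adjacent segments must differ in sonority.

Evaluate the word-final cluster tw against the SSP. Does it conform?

no

/t/ — stop, sonority 1.
/w/ — glide, sonority 7.
The profile is 1-7. Between /t/ (1) and /w/ (7) sonority does not fall, so the cluster violates the SSP.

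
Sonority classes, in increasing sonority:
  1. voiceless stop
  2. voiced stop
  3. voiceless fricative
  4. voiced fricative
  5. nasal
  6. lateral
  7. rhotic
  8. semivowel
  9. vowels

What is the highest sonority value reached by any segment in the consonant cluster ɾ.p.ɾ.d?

/ɾ/ is a rhotic (sonority 7).
/p/ is a voiceless stop (sonority 1).
/ɾ/ is a rhotic (sonority 7).
/d/ is a voiced stop (sonority 2).
The maximum is 7.

7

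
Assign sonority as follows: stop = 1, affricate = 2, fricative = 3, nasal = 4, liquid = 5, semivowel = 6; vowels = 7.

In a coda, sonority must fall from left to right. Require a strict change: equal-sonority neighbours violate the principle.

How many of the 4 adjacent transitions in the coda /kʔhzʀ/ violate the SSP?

4

/k/: stop = 1.
/ʔ/: stop = 1.
/h/: fricative = 3.
/z/: fricative = 3.
/ʀ/: liquid = 5.
/k/→/ʔ/: 1→1 (plateau) — violation.
/ʔ/→/h/: 1→3 (does not fall) — violation.
/h/→/z/: 3→3 (plateau) — violation.
/z/→/ʀ/: 3→5 (does not fall) — violation.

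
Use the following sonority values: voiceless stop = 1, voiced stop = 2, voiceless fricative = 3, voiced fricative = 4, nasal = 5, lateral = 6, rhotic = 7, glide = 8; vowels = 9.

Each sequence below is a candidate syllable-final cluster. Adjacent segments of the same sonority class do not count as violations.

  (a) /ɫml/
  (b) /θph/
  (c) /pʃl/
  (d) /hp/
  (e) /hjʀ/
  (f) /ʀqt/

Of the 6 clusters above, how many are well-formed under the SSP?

(a) 6-5-6 → violates
(b) 3-1-3 → violates
(c) 1-3-6 → violates
(d) 3-1 → obeys
(e) 3-8-7 → violates
(f) 7-1-1 → obeys

2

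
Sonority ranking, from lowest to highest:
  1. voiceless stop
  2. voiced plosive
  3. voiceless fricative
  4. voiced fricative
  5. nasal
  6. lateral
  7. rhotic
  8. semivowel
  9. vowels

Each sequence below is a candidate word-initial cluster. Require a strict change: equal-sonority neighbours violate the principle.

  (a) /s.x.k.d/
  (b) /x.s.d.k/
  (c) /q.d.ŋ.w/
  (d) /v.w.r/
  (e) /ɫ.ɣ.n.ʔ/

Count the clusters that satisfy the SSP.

1

(a) /s.x.k.d/: profile 3-3-1-2 — violates.
(b) /x.s.d.k/: profile 3-3-2-1 — violates.
(c) /q.d.ŋ.w/: profile 1-2-5-8 — obeys.
(d) /v.w.r/: profile 4-8-7 — violates.
(e) /ɫ.ɣ.n.ʔ/: profile 6-4-5-1 — violates.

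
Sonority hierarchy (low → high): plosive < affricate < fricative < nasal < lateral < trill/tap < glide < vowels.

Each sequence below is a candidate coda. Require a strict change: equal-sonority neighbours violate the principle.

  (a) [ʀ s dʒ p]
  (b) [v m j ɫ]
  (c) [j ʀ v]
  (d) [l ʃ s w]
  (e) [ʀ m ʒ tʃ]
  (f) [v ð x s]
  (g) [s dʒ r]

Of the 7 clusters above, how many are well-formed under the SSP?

3

(a) 6-3-2-1 → obeys
(b) 3-4-7-5 → violates
(c) 7-6-3 → obeys
(d) 5-3-3-7 → violates
(e) 6-4-3-2 → obeys
(f) 3-3-3-3 → violates
(g) 3-2-6 → violates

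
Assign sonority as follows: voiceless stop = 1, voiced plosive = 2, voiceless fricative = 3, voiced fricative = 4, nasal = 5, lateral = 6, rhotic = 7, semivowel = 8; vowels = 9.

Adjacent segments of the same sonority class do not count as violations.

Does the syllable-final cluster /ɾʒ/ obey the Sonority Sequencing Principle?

/ɾ/: rhotic = 7.
/ʒ/: voiced fricative = 4.
The profile 7-4 strictly falls, so the syllable-final cluster satisfies the SSP.

yes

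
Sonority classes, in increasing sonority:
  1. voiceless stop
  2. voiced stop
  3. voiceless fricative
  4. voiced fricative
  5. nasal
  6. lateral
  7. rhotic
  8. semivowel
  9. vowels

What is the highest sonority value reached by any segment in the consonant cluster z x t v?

/z/: voiced fricative = 4.
/x/: voiceless fricative = 3.
/t/: voiceless stop = 1.
/v/: voiced fricative = 4.
The maximum is 4.

4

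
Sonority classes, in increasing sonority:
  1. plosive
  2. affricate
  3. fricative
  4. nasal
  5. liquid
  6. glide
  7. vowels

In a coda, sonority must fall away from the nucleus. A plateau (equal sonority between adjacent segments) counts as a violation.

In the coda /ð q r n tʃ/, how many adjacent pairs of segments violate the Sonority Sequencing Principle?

1

/ð/: fricative = 3.
/q/: plosive = 1.
/r/: liquid = 5.
/n/: nasal = 4.
/tʃ/: affricate = 2.
/ð/→/q/: 3→1 (falls) — ok.
/q/→/r/: 1→5 (does not fall) — violation.
/r/→/n/: 5→4 (falls) — ok.
/n/→/tʃ/: 4→2 (falls) — ok.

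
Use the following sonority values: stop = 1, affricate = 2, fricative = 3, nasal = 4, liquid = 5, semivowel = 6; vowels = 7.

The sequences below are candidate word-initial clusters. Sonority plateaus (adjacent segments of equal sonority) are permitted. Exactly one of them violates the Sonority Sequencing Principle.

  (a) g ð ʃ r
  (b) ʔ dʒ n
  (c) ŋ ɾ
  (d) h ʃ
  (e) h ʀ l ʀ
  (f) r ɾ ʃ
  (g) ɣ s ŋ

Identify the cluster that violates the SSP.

f

(a) 1-3-3-5 → obeys
(b) 1-2-4 → obeys
(c) 4-5 → obeys
(d) 3-3 → obeys
(e) 3-5-5-5 → obeys
(f) 5-5-3 → violates
(g) 3-3-4 → obeys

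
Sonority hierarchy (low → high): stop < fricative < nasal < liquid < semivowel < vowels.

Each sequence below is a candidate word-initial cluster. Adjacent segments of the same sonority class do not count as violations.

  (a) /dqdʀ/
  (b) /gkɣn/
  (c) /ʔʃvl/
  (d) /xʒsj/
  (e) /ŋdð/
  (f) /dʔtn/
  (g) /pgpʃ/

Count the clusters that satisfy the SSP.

6

(a) /dqdʀ/: profile 1-1-1-4 — obeys.
(b) /gkɣn/: profile 1-1-2-3 — obeys.
(c) /ʔʃvl/: profile 1-2-2-4 — obeys.
(d) /xʒsj/: profile 2-2-2-5 — obeys.
(e) /ŋdð/: profile 3-1-2 — violates.
(f) /dʔtn/: profile 1-1-1-3 — obeys.
(g) /pgpʃ/: profile 1-1-1-2 — obeys.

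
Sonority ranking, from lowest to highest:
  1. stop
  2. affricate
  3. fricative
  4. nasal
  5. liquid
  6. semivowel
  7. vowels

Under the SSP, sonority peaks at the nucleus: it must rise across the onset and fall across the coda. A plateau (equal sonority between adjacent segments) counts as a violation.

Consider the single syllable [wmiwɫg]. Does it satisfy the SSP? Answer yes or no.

no

Onset: /w/ is a semivowel (sonority 6), /m/ is a nasal (sonority 4); then the nucleus /i/ (sonority 7).
Onset profile 6-4-7 — does not strictly rise throughout.
Coda: /w/ is a semivowel (sonority 6), /ɫ/ is a liquid (sonority 5), /g/ is a stop (sonority 1).
Coda profile 7-6-5-1 — falls from the nucleus.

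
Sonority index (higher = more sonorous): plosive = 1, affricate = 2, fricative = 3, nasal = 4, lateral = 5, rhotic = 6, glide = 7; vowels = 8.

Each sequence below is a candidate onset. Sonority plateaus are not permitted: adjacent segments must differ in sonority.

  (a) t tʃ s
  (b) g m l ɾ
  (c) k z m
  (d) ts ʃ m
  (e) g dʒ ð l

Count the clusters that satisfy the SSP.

(a) t tʃ s: profile 1-2-3 — obeys.
(b) g m l ɾ: profile 1-4-5-6 — obeys.
(c) k z m: profile 1-3-4 — obeys.
(d) ts ʃ m: profile 2-3-4 — obeys.
(e) g dʒ ð l: profile 1-2-3-5 — obeys.

5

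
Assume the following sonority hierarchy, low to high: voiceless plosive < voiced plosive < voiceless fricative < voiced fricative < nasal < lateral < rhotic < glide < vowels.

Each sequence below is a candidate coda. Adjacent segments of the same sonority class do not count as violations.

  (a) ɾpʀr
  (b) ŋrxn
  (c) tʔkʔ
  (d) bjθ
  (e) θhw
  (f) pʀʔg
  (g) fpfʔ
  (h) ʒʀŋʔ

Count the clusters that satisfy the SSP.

1

(a) 7-1-7-7 → violates
(b) 5-7-3-5 → violates
(c) 1-1-1-1 → obeys
(d) 2-8-3 → violates
(e) 3-3-8 → violates
(f) 1-7-1-2 → violates
(g) 3-1-3-1 → violates
(h) 4-7-5-1 → violates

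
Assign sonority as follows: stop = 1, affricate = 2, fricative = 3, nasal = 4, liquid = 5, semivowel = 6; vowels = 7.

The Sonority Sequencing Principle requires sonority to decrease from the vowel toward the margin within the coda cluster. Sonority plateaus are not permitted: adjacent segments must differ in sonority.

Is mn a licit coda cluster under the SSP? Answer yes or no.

no

/m/ is a nasal (sonority 4).
/n/ is a nasal (sonority 4).
The profile is 4-4. Between /m/ (4) and /n/ (4) sonority does not fall, so the cluster violates the SSP.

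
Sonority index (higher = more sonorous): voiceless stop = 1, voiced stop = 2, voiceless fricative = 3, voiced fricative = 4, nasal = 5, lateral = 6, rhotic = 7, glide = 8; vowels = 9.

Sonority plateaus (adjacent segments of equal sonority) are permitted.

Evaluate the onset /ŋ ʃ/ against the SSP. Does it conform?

/ŋ/ — nasal, sonority 5.
/ʃ/ — voiceless fricative, sonority 3.
The profile is 5-3. Between /ŋ/ (5) and /ʃ/ (3) sonority does not rise, so the cluster violates the SSP.

no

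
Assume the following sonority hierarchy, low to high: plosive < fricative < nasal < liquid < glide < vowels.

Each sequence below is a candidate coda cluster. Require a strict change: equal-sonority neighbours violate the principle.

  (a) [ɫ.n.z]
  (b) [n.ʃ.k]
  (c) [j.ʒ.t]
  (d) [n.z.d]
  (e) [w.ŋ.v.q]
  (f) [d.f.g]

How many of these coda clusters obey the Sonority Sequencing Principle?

5

(a) sonority 4-3-2: well-formed.
(b) sonority 3-2-1: well-formed.
(c) sonority 5-2-1: well-formed.
(d) sonority 3-2-1: well-formed.
(e) sonority 5-3-2-1: well-formed.
(f) sonority 1-2-1: ill-formed.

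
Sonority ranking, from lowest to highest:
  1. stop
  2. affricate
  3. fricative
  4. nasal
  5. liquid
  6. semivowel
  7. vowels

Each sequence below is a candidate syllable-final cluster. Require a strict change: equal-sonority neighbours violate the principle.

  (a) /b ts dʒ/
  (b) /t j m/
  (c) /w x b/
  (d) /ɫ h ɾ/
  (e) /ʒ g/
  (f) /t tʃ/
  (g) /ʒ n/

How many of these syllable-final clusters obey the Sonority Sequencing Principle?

(a) 1-2-2 → violates
(b) 1-6-4 → violates
(c) 6-3-1 → obeys
(d) 5-3-5 → violates
(e) 3-1 → obeys
(f) 1-2 → violates
(g) 3-4 → violates

2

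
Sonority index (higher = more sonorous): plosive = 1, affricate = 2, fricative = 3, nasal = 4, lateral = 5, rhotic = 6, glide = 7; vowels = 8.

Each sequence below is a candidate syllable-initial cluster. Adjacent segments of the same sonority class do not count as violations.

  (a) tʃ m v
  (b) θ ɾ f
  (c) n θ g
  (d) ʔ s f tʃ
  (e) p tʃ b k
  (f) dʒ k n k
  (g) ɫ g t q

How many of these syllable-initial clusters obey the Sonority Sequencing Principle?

0

(a) tʃ m v: profile 2-4-3 — violates.
(b) θ ɾ f: profile 3-6-3 — violates.
(c) n θ g: profile 4-3-1 — violates.
(d) ʔ s f tʃ: profile 1-3-3-2 — violates.
(e) p tʃ b k: profile 1-2-1-1 — violates.
(f) dʒ k n k: profile 2-1-4-1 — violates.
(g) ɫ g t q: profile 5-1-1-1 — violates.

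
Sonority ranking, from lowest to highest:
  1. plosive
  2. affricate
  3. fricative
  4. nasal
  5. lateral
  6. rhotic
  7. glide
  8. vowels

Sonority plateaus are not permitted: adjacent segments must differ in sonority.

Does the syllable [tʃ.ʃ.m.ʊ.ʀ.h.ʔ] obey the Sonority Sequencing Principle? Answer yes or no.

Onset: /tʃ/ is an affricate (sonority 2), /ʃ/ is a fricative (sonority 3), /m/ is a nasal (sonority 4); then the nucleus /ʊ/ (sonority 8).
Onset profile 2-3-4-8 — rises to the nucleus.
Coda: /ʀ/ is a rhotic (sonority 6), /h/ is a fricative (sonority 3), /ʔ/ is a plosive (sonority 1).
Coda profile 8-6-3-1 — falls from the nucleus.

yes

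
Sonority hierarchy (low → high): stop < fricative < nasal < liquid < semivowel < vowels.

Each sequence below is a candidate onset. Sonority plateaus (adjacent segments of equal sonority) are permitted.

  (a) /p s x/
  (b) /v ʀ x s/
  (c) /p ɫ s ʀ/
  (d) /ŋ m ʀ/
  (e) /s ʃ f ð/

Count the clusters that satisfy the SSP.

(a) 1-2-2 → obeys
(b) 2-4-2-2 → violates
(c) 1-4-2-4 → violates
(d) 3-3-4 → obeys
(e) 2-2-2-2 → obeys

3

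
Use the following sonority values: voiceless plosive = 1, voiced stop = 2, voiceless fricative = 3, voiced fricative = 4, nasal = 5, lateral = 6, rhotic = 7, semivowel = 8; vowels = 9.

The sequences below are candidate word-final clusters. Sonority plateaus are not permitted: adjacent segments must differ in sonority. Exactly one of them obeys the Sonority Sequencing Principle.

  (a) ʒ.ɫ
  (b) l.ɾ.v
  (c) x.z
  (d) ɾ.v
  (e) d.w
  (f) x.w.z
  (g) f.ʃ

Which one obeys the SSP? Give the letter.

(a) 4-6 → violates
(b) 6-7-4 → violates
(c) 3-4 → violates
(d) 7-4 → obeys
(e) 2-8 → violates
(f) 3-8-4 → violates
(g) 3-3 → violates

d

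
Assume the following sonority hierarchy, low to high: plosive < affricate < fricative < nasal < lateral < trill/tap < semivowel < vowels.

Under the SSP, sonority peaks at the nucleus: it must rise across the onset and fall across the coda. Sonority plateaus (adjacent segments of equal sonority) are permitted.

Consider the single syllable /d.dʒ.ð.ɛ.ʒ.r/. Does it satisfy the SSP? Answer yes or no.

no

Onset: /d/ is a plosive (sonority 1), /dʒ/ is an affricate (sonority 2), /ð/ is a fricative (sonority 3); then the nucleus /ɛ/ (sonority 8).
Onset profile 1-2-3-8 — rises to the nucleus.
Coda: /ʒ/ is a fricative (sonority 3), /r/ is a trill/tap (sonority 6).
Coda profile 8-3-6 — does not fall throughout.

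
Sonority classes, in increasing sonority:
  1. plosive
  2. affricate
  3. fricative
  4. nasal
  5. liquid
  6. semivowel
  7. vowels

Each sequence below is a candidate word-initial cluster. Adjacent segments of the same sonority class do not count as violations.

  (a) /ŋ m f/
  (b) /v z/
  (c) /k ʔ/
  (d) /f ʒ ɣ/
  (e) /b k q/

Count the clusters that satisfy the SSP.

4

(a) sonority 4-4-3: ill-formed.
(b) sonority 3-3: well-formed.
(c) sonority 1-1: well-formed.
(d) sonority 3-3-3: well-formed.
(e) sonority 1-1-1: well-formed.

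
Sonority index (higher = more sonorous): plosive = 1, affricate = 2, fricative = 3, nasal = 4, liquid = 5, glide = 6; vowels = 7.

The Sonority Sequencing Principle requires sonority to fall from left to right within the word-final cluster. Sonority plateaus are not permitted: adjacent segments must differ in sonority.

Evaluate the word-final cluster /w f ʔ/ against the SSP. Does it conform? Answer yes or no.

yes

/w/ — glide, sonority 6.
/f/ — fricative, sonority 3.
/ʔ/ — plosive, sonority 1.
The profile 6-3-1 strictly falls, so the word-final cluster satisfies the SSP.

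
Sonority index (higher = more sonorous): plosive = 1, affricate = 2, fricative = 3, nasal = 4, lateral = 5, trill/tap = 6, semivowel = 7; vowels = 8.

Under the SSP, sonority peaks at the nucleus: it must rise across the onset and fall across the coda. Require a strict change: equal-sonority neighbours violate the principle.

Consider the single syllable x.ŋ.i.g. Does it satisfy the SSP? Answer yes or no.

yes

Onset: /x/ is a fricative (sonority 3), /ŋ/ is a nasal (sonority 4); then the nucleus /i/ (sonority 8).
Onset profile 3-4-8 — rises to the nucleus.
Coda: /g/ is a plosive (sonority 1).
Coda profile 8-1 — falls from the nucleus.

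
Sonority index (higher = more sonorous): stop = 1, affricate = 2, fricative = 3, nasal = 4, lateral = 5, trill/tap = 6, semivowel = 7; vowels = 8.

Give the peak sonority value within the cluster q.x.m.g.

4

/q/ — stop, sonority 1.
/x/ — fricative, sonority 3.
/m/ — nasal, sonority 4.
/g/ — stop, sonority 1.
The maximum is 4.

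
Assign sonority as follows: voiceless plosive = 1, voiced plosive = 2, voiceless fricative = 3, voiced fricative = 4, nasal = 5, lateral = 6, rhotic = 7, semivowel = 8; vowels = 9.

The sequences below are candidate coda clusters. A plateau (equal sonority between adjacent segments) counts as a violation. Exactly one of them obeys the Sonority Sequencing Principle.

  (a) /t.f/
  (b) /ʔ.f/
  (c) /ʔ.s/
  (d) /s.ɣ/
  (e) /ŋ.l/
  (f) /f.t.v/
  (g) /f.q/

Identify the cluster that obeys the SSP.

(a) 1-3 → violates
(b) 1-3 → violates
(c) 1-3 → violates
(d) 3-4 → violates
(e) 5-6 → violates
(f) 3-1-4 → violates
(g) 3-1 → obeys

g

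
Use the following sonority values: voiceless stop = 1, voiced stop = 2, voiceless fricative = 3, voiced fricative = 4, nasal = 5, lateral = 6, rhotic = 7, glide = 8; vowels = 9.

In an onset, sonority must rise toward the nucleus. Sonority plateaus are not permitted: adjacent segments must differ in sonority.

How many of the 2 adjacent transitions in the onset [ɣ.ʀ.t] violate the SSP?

1

/ɣ/ — voiced fricative, sonority 4.
/ʀ/ — rhotic, sonority 7.
/t/ — voiceless stop, sonority 1.
/ɣ/→/ʀ/: 4→7 (rises) — ok.
/ʀ/→/t/: 7→1 (does not rise) — violation.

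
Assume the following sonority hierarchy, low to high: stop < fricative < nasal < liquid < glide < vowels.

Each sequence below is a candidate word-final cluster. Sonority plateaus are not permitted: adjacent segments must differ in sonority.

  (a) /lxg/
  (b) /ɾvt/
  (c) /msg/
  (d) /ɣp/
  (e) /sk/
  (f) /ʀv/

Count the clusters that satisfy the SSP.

(a) sonority 4-2-1: well-formed.
(b) sonority 4-2-1: well-formed.
(c) sonority 3-2-1: well-formed.
(d) sonority 2-1: well-formed.
(e) sonority 2-1: well-formed.
(f) sonority 4-2: well-formed.

6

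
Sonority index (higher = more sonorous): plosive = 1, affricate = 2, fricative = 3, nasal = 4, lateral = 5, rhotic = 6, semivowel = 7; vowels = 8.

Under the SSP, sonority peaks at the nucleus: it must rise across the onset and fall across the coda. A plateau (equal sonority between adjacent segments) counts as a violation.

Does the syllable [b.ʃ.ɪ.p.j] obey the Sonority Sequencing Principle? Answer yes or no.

Onset: /b/ is a plosive (sonority 1), /ʃ/ is a fricative (sonority 3); then the nucleus /ɪ/ (sonority 8).
Onset profile 1-3-8 — rises to the nucleus.
Coda: /p/ is a plosive (sonority 1), /j/ is a semivowel (sonority 7).
Coda profile 8-1-7 — does not strictly fall throughout.

no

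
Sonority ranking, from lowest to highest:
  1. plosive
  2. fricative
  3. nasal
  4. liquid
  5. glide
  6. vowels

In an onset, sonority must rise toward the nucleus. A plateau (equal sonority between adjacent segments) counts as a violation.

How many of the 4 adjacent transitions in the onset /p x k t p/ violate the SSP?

/p/: plosive = 1.
/x/: fricative = 2.
/k/: plosive = 1.
/t/: plosive = 1.
/p/: plosive = 1.
/p/→/x/: 1→2 (rises) — ok.
/x/→/k/: 2→1 (does not rise) — violation.
/k/→/t/: 1→1 (plateau) — violation.
/t/→/p/: 1→1 (plateau) — violation.

3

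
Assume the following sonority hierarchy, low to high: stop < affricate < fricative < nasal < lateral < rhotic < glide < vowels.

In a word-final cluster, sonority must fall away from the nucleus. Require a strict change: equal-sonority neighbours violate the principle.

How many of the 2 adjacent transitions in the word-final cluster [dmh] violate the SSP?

/d/: stop = 1.
/m/: nasal = 4.
/h/: fricative = 3.
/d/→/m/: 1→4 (does not fall) — violation.
/m/→/h/: 4→3 (falls) — ok.

1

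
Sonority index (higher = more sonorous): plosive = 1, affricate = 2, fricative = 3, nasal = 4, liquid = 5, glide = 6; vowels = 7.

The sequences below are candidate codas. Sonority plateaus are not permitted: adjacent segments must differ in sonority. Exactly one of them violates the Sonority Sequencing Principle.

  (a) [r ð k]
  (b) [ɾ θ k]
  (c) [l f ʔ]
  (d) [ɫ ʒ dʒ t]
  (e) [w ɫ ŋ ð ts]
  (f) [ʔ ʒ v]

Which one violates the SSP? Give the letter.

(a) sonority 5-3-1: well-formed.
(b) sonority 5-3-1: well-formed.
(c) sonority 5-3-1: well-formed.
(d) sonority 5-3-2-1: well-formed.
(e) sonority 6-5-4-3-2: well-formed.
(f) sonority 1-3-3: ill-formed.

f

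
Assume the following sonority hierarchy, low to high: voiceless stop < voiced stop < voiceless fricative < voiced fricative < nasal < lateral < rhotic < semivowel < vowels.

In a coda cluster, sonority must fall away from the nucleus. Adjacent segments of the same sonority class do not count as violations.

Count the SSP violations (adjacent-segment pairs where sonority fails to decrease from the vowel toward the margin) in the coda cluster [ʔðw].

/ʔ/ — voiceless stop, sonority 1.
/ð/ — voiced fricative, sonority 4.
/w/ — semivowel, sonority 8.
/ʔ/→/ð/: 1→4 (does not fall) — violation.
/ð/→/w/: 4→8 (does not fall) — violation.

2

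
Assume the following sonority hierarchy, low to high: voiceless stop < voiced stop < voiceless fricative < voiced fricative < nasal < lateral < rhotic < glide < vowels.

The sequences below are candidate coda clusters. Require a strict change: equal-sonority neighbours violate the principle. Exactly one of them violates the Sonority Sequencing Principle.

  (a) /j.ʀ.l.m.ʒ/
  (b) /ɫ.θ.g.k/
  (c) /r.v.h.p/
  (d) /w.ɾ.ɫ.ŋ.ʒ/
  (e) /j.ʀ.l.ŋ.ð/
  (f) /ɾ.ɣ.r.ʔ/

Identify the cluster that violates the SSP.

f

(a) sonority 8-7-6-5-4: well-formed.
(b) sonority 6-3-2-1: well-formed.
(c) sonority 7-4-3-1: well-formed.
(d) sonority 8-7-6-5-4: well-formed.
(e) sonority 8-7-6-5-4: well-formed.
(f) sonority 7-4-7-1: ill-formed.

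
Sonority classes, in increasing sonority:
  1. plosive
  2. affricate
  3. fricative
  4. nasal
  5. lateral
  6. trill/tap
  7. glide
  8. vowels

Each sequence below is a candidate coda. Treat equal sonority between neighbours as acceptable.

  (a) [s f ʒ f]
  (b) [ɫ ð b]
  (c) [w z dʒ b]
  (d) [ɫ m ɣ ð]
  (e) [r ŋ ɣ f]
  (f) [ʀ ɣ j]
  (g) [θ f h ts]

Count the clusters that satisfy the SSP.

(a) [s f ʒ f]: profile 3-3-3-3 — obeys.
(b) [ɫ ð b]: profile 5-3-1 — obeys.
(c) [w z dʒ b]: profile 7-3-2-1 — obeys.
(d) [ɫ m ɣ ð]: profile 5-4-3-3 — obeys.
(e) [r ŋ ɣ f]: profile 6-4-3-3 — obeys.
(f) [ʀ ɣ j]: profile 6-3-7 — violates.
(g) [θ f h ts]: profile 3-3-3-2 — obeys.

6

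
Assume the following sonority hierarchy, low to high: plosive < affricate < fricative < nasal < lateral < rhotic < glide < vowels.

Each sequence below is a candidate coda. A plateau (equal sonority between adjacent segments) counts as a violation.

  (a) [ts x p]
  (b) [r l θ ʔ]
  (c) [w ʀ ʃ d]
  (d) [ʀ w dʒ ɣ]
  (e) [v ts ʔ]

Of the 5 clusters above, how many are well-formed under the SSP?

3

(a) [ts x p]: profile 2-3-1 — violates.
(b) [r l θ ʔ]: profile 6-5-3-1 — obeys.
(c) [w ʀ ʃ d]: profile 7-6-3-1 — obeys.
(d) [ʀ w dʒ ɣ]: profile 6-7-2-3 — violates.
(e) [v ts ʔ]: profile 3-2-1 — obeys.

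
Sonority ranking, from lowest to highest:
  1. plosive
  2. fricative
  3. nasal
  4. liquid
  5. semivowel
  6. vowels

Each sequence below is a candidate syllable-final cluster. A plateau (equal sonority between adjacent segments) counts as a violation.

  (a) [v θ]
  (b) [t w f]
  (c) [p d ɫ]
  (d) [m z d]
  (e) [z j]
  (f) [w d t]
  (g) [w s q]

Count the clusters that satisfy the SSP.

(a) [v θ]: profile 2-2 — violates.
(b) [t w f]: profile 1-5-2 — violates.
(c) [p d ɫ]: profile 1-1-4 — violates.
(d) [m z d]: profile 3-2-1 — obeys.
(e) [z j]: profile 2-5 — violates.
(f) [w d t]: profile 5-1-1 — violates.
(g) [w s q]: profile 5-2-1 — obeys.

2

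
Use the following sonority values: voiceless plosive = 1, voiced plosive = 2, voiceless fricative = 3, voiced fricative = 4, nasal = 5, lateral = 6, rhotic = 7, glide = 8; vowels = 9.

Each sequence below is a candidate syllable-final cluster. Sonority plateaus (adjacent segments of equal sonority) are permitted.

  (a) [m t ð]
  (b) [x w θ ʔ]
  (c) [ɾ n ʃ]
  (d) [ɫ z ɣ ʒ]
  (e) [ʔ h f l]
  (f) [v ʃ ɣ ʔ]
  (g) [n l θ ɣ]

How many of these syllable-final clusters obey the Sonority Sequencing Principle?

2

(a) 5-1-4 → violates
(b) 3-8-3-1 → violates
(c) 7-5-3 → obeys
(d) 6-4-4-4 → obeys
(e) 1-3-3-6 → violates
(f) 4-3-4-1 → violates
(g) 5-6-3-4 → violates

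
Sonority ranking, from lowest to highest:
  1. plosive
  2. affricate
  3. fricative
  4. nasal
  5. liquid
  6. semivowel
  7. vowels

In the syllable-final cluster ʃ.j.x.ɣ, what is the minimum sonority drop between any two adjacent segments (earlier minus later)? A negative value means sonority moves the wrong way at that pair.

/ʃ/ — fricative, sonority 3.
/j/ — semivowel, sonority 6.
/x/ — fricative, sonority 3.
/ɣ/ — fricative, sonority 3.
/ʃ/→/j/: change -3.
/j/→/x/: change +3.
/x/→/ɣ/: change +0.
Minimum = -3.

-3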